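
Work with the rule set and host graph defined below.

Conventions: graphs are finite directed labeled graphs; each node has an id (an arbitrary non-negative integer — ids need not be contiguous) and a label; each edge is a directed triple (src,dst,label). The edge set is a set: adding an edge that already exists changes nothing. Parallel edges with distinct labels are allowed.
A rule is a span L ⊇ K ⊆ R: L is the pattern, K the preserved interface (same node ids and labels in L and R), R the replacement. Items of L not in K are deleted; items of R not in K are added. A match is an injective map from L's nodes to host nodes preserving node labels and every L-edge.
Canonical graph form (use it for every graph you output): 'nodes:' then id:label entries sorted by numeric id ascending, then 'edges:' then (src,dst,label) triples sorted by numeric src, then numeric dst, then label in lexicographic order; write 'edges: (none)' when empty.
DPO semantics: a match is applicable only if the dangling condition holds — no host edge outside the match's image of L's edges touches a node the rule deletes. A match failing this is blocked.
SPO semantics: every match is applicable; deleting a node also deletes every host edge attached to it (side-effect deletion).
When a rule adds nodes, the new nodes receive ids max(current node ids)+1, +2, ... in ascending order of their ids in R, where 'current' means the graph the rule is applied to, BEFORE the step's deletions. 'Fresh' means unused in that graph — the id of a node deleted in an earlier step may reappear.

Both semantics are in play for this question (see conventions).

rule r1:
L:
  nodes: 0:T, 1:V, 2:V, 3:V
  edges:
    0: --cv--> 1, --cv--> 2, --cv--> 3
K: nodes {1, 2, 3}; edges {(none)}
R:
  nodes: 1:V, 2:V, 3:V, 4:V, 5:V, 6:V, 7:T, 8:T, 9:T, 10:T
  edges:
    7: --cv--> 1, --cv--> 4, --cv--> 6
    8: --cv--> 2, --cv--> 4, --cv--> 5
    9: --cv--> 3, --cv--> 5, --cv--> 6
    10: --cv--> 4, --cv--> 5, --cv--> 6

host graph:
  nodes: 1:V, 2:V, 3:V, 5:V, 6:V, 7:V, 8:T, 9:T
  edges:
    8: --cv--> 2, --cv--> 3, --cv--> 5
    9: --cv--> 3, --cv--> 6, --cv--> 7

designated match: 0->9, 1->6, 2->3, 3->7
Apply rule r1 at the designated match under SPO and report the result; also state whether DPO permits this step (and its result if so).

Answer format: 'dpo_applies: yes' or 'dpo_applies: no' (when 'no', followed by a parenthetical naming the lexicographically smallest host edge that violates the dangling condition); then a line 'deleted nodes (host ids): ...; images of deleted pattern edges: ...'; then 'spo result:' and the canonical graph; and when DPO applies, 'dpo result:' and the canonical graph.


dpo_applies: yes
deleted nodes (host ids): 9; images of deleted pattern edges: (9,3,cv); (9,6,cv); (9,7,cv)
spo result:
nodes: 1:V, 2:V, 3:V, 5:V, 6:V, 7:V, 8:T, 10:V, 11:V, 12:V, 13:T, 14:T, 15:T, 16:T
edges: (8,2,cv); (8,3,cv); (8,5,cv); (13,6,cv); (13,10,cv); (13,12,cv); (14,3,cv); (14,10,cv); (14,11,cv); (15,7,cv); (15,11,cv); (15,12,cv); (16,10,cv); (16,11,cv); (16,12,cv)
dpo result:
nodes: 1:V, 2:V, 3:V, 5:V, 6:V, 7:V, 8:T, 10:V, 11:V, 12:V, 13:T, 14:T, 15:T, 16:T
edges: (8,2,cv); (8,3,cv); (8,5,cv); (13,6,cv); (13,10,cv); (13,12,cv); (14,3,cv); (14,10,cv); (14,11,cv); (15,7,cv); (15,11,cv); (15,12,cv); (16,10,cv); (16,11,cv); (16,12,cv)


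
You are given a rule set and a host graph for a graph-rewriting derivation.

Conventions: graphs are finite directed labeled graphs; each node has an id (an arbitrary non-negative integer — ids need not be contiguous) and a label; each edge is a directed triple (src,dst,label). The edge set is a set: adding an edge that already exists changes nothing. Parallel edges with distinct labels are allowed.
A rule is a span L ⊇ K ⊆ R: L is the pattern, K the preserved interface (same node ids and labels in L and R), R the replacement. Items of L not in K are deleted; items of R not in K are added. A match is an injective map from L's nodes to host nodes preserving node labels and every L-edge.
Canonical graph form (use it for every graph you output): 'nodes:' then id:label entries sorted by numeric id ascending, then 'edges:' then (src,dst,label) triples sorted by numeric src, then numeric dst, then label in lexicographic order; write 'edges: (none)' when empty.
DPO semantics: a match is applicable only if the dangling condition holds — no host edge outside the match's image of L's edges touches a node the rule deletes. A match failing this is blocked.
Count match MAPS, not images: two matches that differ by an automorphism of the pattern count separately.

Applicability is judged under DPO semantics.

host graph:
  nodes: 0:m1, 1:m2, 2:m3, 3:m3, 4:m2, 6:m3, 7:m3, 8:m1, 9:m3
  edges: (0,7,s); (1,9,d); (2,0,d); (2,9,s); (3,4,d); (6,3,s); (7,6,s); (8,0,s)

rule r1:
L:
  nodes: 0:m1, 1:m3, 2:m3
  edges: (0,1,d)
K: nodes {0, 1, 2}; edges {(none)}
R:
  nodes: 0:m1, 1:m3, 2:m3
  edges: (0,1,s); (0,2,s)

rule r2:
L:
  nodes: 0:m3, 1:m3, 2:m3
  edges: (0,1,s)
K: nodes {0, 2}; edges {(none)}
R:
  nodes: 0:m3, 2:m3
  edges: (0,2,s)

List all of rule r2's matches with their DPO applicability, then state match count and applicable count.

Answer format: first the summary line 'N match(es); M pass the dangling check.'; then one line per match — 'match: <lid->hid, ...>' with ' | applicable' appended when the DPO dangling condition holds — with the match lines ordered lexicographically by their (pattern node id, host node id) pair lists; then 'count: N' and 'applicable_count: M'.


9 match(es); 0 pass the dangling check.
match: 0->2, 1->9, 2->3
match: 0->2, 1->9, 2->6
match: 0->2, 1->9, 2->7
match: 0->6, 1->3, 2->2
match: 0->6, 1->3, 2->7
match: 0->6, 1->3, 2->9
match: 0->7, 1->6, 2->2
match: 0->7, 1->6, 2->3
match: 0->7, 1->6, 2->9
count: 9
applicable_count: 0


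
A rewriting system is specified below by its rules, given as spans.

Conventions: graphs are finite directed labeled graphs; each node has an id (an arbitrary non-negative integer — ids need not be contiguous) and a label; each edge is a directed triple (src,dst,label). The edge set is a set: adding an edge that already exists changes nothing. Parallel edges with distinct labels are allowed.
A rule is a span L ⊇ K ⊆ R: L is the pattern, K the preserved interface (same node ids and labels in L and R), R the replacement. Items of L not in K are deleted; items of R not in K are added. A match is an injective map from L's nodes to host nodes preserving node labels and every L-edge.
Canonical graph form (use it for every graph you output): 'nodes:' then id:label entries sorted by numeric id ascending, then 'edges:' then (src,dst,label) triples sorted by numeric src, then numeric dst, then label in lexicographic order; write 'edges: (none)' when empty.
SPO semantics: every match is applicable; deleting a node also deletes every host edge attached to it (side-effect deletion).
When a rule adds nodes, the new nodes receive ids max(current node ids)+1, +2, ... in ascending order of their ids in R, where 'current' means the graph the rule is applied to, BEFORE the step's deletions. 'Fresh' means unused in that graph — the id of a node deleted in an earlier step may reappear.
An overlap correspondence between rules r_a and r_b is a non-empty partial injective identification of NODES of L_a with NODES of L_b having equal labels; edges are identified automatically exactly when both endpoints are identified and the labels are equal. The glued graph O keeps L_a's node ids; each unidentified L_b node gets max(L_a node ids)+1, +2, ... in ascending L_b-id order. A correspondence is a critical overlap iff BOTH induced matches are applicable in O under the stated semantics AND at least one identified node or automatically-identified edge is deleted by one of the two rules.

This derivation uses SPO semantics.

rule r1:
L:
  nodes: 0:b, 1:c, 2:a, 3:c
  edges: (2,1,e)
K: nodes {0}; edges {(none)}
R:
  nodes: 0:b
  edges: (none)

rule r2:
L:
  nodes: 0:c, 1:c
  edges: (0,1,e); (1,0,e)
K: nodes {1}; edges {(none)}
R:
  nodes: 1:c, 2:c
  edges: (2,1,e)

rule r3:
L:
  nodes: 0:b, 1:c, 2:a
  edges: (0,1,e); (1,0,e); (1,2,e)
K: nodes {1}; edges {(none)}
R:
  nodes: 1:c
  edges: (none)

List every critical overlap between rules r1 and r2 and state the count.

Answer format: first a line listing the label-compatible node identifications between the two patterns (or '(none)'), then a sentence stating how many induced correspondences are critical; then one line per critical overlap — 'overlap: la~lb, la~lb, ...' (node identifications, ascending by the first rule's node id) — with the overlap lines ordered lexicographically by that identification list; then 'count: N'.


label-compatible node identifications between L(r1) and L(r2): 1~0, 1~1, 3~0, 3~1
6 of the induced correspondences are critical overlaps of r1 and r2.
overlap: 1~0
overlap: 1~0, 3~1
overlap: 1~1
overlap: 1~1, 3~0
overlap: 3~0
overlap: 3~1
count: 6


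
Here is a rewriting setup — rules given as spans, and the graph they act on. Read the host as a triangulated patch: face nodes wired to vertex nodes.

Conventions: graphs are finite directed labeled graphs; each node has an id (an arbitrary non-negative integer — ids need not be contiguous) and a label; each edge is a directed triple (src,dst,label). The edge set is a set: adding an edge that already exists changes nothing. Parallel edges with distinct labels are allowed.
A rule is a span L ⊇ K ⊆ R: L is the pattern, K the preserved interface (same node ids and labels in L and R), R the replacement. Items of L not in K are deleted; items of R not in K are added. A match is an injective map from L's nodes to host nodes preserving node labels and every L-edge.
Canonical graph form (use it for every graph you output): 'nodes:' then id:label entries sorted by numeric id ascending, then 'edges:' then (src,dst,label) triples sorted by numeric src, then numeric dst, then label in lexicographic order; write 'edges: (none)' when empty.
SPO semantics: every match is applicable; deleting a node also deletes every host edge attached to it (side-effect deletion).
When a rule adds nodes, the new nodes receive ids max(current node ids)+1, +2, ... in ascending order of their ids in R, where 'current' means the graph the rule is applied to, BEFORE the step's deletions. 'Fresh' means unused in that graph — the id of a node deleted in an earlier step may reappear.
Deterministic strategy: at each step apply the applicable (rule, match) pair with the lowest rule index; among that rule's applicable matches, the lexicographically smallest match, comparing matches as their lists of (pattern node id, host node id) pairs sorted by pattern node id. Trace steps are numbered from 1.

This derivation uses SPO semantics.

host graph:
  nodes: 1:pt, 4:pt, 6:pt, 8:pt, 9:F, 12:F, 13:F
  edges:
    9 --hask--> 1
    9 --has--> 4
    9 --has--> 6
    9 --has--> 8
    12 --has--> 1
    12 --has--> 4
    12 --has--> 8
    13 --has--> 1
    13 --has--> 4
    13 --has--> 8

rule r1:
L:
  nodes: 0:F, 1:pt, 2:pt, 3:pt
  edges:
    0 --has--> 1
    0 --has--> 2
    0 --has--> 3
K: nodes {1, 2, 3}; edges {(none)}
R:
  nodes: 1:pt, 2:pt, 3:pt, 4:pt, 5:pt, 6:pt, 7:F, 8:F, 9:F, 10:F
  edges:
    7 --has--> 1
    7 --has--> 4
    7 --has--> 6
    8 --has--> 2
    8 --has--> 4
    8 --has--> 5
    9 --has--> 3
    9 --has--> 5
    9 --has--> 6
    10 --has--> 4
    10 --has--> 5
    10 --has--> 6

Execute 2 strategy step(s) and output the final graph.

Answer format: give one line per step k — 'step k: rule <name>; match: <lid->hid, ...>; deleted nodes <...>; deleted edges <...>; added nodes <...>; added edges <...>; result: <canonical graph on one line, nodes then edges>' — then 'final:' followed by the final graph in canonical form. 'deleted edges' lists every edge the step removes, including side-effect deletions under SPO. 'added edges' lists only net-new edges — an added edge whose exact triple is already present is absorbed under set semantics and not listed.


step 1: rule r1; match: 0->9, 1->4, 2->6, 3->8; deleted nodes 9; deleted edges (9,1,hask); (9,4,has); (9,6,has); (9,8,has); added nodes 14, 15, 16, 17, 18, 19, 20; added edges (17,4,has); (17,14,has); (17,16,has); (18,6,has); (18,14,has); (18,15,has); (19,8,has); (19,15,has); (19,16,has); (20,14,has); (20,15,has); (20,16,has); result: nodes: 1:pt, 4:pt, 6:pt, 8:pt, 12:F, 13:F, 14:pt, 15:pt, 16:pt, 17:F, 18:F, 19:F, 20:F edges: (12,1,has); (12,4,has); (12,8,has); (13,1,has); (13,4,has); (13,8,has); (17,4,has); (17,14,has); (17,16,has); (18,6,has); (18,14,has); (18,15,has); (19,8,has); (19,15,has); (19,16,has); (20,14,has); (20,15,has); (20,16,has)
step 2: rule r1; match: 0->12, 1->1, 2->4, 3->8; deleted nodes 12; deleted edges (12,1,has); (12,4,has); (12,8,has); added nodes 21, 22, 23, 24, 25, 26, 27; added edges (24,1,has); (24,21,has); (24,23,has); (25,4,has); (25,21,has); (25,22,has); (26,8,has); (26,22,has); (26,23,has); (27,21,has); (27,22,has); (27,23,has); result: nodes: 1:pt, 4:pt, 6:pt, 8:pt, 13:F, 14:pt, 15:pt, 16:pt, 17:F, 18:F, 19:F, 20:F, 21:pt, 22:pt, 23:pt, 24:F, 25:F, 26:F, 27:F edges: (13,1,has); (13,4,has); (13,8,has); (17,4,has); (17,14,has); (17,16,has); (18,6,has); (18,14,has); (18,15,has); (19,8,has); (19,15,has); (19,16,has); (20,14,has); (20,15,has); (20,16,has); (24,1,has); (24,21,has); (24,23,has); (25,4,has); (25,21,has); (25,22,has); (26,8,has); (26,22,has); (26,23,has); (27,21,has); (27,22,has); (27,23,has)
final:
nodes: 1:pt, 4:pt, 6:pt, 8:pt, 13:F, 14:pt, 15:pt, 16:pt, 17:F, 18:F, 19:F, 20:F, 21:pt, 22:pt, 23:pt, 24:F, 25:F, 26:F, 27:F
edges: (13,1,has); (13,4,has); (13,8,has); (17,4,has); (17,14,has); (17,16,has); (18,6,has); (18,14,has); (18,15,has); (19,8,has); (19,15,has); (19,16,has); (20,14,has); (20,15,has); (20,16,has); (24,1,has); (24,21,has); (24,23,has); (25,4,has); (25,21,has); (25,22,has); (26,8,has); (26,22,has); (26,23,has); (27,21,has); (27,22,has); (27,23,has)


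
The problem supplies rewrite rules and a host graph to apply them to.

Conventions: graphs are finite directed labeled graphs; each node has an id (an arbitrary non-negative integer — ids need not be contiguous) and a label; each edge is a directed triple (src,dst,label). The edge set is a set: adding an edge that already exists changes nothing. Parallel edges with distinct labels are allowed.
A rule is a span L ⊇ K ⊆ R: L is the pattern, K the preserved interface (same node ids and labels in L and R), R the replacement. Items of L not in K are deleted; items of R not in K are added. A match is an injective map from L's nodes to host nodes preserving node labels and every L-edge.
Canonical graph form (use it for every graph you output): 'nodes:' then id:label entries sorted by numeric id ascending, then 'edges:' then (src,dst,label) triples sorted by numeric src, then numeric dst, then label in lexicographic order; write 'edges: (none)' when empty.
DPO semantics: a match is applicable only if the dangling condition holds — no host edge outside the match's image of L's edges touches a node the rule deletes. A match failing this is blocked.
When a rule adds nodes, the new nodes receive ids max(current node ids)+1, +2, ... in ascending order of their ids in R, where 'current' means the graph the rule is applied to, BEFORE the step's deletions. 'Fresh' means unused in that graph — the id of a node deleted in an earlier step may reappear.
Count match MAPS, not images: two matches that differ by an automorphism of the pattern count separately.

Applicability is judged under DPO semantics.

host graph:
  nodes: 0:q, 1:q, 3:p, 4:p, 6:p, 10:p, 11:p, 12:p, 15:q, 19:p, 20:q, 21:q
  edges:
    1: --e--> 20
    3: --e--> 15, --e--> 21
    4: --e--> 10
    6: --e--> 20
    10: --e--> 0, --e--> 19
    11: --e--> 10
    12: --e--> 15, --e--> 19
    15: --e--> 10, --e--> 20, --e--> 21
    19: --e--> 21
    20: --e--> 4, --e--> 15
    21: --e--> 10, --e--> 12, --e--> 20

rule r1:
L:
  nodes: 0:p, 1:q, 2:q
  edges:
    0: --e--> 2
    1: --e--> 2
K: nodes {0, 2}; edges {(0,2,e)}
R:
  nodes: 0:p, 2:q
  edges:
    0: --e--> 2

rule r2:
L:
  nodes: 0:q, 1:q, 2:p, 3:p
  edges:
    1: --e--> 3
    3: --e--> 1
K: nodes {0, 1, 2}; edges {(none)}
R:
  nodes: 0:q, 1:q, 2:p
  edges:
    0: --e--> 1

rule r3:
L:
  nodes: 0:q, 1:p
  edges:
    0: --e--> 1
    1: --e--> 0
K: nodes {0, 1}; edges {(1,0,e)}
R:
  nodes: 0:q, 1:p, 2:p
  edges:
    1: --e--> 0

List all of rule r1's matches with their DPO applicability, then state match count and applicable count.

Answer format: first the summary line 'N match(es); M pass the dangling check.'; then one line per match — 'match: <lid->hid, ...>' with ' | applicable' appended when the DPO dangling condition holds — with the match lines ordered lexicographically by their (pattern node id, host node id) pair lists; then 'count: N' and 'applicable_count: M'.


7 match(es); 1 pass the dangling check.
match: 0->3, 1->15, 2->21
match: 0->3, 1->20, 2->15
match: 0->6, 1->1, 2->20 | applicable
match: 0->6, 1->15, 2->20
match: 0->6, 1->21, 2->20
match: 0->12, 1->20, 2->15
match: 0->19, 1->15, 2->21
count: 7
applicable_count: 1


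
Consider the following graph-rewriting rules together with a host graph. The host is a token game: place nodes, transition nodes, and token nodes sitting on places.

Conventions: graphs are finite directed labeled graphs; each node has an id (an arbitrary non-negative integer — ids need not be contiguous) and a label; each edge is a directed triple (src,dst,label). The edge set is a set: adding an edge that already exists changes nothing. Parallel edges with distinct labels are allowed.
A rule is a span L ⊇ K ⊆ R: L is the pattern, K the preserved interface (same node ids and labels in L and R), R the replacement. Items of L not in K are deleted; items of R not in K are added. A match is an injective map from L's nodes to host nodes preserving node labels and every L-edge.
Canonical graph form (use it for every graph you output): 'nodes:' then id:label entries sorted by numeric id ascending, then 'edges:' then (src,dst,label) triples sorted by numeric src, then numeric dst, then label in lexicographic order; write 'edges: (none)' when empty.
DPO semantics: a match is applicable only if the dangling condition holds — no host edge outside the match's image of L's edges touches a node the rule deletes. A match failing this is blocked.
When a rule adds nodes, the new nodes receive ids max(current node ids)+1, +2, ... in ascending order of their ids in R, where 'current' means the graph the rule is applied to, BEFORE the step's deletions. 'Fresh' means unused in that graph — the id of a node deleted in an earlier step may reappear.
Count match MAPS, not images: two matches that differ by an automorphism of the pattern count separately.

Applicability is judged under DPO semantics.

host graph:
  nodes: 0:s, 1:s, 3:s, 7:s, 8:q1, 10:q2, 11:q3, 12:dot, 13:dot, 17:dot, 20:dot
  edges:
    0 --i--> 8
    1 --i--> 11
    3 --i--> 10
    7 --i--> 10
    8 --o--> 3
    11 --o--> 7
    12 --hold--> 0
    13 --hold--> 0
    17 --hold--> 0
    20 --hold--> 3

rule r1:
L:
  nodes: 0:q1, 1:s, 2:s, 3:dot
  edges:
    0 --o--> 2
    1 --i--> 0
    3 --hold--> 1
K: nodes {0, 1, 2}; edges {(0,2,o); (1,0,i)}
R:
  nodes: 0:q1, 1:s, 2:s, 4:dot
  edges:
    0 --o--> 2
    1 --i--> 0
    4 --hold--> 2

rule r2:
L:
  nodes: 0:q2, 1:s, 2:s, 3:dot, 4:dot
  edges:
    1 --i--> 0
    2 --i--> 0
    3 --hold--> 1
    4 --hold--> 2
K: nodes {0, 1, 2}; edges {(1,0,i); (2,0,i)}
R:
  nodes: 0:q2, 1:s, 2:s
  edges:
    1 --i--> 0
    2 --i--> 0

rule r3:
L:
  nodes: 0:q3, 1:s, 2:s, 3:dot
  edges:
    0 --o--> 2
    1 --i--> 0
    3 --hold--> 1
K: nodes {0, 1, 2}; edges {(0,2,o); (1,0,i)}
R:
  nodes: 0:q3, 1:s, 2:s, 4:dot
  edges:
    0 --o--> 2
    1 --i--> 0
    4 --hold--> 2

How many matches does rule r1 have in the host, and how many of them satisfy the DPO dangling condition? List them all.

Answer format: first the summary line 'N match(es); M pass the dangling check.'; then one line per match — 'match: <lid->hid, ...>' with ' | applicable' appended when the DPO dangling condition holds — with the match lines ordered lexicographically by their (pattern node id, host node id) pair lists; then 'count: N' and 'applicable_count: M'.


3 match(es); 3 pass the dangling check.
match: 0->8, 1->0, 2->3, 3->12 | applicable
match: 0->8, 1->0, 2->3, 3->13 | applicable
match: 0->8, 1->0, 2->3, 3->17 | applicable
count: 3
applicable_count: 3


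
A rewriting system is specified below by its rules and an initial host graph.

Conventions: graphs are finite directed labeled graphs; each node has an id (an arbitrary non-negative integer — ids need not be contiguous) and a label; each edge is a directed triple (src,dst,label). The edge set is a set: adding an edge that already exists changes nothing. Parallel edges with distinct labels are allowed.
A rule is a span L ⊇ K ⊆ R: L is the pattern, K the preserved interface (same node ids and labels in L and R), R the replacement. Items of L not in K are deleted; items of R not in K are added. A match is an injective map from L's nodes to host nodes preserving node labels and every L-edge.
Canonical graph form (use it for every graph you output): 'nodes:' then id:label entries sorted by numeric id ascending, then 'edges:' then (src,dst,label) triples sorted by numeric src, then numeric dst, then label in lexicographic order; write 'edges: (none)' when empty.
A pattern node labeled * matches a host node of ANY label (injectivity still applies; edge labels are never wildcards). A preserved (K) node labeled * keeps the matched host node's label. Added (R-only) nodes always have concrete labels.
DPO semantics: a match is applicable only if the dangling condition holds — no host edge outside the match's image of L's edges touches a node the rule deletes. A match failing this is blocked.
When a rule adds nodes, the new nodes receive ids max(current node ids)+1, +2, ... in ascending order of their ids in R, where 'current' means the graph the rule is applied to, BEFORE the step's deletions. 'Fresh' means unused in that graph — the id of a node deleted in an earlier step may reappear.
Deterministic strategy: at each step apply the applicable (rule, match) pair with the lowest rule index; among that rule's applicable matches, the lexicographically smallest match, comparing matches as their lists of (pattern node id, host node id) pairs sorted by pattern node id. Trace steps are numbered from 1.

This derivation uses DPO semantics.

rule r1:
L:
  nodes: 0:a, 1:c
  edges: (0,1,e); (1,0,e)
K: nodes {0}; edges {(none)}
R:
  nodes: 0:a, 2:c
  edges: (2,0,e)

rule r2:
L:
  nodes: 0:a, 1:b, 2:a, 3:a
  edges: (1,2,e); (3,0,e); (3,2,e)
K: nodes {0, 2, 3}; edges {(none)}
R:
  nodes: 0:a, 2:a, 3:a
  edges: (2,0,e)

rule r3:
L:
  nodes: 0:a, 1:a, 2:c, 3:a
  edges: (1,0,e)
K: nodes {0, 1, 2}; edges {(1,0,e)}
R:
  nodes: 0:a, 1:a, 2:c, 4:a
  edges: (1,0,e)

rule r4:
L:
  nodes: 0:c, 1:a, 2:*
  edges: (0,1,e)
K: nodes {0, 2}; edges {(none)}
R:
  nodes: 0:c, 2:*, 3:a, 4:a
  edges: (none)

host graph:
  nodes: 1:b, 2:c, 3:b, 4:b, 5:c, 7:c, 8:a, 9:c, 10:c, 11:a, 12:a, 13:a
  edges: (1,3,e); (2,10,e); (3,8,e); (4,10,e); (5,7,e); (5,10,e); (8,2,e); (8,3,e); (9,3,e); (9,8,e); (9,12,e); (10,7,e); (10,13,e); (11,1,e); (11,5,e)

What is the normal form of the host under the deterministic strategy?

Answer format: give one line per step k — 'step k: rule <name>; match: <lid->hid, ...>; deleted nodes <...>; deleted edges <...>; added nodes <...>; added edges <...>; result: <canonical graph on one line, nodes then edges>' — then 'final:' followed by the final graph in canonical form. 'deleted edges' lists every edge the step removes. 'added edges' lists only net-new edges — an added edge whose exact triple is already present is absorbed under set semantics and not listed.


step 1: rule r4; match: 0->9, 1->12, 2->1; deleted nodes 12; deleted edges (9,12,e); added nodes 14, 15; added edges (none); result: nodes: 1:b, 2:c, 3:b, 4:b, 5:c, 7:c, 8:a, 9:c, 10:c, 11:a, 13:a, 14:a, 15:a edges: (1,3,e); (2,10,e); (3,8,e); (4,10,e); (5,7,e); (5,10,e); (8,2,e); (8,3,e); (9,3,e); (9,8,e); (10,7,e); (10,13,e); (11,1,e); (11,5,e)
step 2: rule r4; match: 0->10, 1->13, 2->1; deleted nodes 13; deleted edges (10,13,e); added nodes 16, 17; added edges (none); result: nodes: 1:b, 2:c, 3:b, 4:b, 5:c, 7:c, 8:a, 9:c, 10:c, 11:a, 14:a, 15:a, 16:a, 17:a edges: (1,3,e); (2,10,e); (3,8,e); (4,10,e); (5,7,e); (5,10,e); (8,2,e); (8,3,e); (9,3,e); (9,8,e); (10,7,e); (11,1,e); (11,5,e)
final:
nodes: 1:b, 2:c, 3:b, 4:b, 5:c, 7:c, 8:a, 9:c, 10:c, 11:a, 14:a, 15:a, 16:a, 17:a
edges: (1,3,e); (2,10,e); (3,8,e); (4,10,e); (5,7,e); (5,10,e); (8,2,e); (8,3,e); (9,3,e); (9,8,e); (10,7,e); (11,1,e); (11,5,e)


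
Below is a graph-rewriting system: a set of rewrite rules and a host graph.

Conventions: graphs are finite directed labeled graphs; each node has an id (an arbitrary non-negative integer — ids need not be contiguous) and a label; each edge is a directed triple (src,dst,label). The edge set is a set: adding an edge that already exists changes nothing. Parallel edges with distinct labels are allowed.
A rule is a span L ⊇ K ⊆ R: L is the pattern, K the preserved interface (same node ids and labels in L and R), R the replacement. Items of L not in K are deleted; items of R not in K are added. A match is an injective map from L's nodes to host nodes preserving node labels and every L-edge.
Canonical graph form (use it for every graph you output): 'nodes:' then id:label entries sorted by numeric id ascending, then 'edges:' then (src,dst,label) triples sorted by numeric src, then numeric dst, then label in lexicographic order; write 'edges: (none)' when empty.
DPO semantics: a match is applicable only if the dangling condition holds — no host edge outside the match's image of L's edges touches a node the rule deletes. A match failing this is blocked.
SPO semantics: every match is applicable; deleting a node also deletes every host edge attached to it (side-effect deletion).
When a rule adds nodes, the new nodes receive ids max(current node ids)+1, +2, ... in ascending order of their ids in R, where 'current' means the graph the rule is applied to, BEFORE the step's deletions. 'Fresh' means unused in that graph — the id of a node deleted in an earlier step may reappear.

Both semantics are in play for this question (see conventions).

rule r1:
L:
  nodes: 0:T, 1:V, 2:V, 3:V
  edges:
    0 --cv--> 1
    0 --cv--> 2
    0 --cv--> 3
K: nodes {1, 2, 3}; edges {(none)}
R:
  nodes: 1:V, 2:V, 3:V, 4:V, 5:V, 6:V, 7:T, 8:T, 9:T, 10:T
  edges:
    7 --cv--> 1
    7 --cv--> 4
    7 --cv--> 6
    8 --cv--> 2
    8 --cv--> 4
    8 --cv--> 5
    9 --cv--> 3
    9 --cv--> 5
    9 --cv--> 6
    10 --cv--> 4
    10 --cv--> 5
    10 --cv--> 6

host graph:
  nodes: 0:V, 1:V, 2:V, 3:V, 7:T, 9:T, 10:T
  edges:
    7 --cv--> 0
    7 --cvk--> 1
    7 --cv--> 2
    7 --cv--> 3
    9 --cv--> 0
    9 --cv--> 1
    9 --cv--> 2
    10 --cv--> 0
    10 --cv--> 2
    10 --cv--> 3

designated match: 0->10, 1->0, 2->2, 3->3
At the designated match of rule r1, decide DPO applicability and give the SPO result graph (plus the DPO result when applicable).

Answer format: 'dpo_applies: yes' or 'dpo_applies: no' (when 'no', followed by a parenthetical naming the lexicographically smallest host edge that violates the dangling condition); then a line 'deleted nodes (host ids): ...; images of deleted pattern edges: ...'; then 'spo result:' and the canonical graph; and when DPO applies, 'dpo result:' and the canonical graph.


dpo_applies: yes
deleted nodes (host ids): 10; images of deleted pattern edges: (10,0,cv); (10,2,cv); (10,3,cv)
spo result:
nodes: 0:V, 1:V, 2:V, 3:V, 7:T, 9:T, 11:V, 12:V, 13:V, 14:T, 15:T, 16:T, 17:T
edges: (7,0,cv); (7,1,cvk); (7,2,cv); (7,3,cv); (9,0,cv); (9,1,cv); (9,2,cv); (14,0,cv); (14,11,cv); (14,13,cv); (15,2,cv); (15,11,cv); (15,12,cv); (16,3,cv); (16,12,cv); (16,13,cv); (17,11,cv); (17,12,cv); (17,13,cv)
dpo result:
nodes: 0:V, 1:V, 2:V, 3:V, 7:T, 9:T, 11:V, 12:V, 13:V, 14:T, 15:T, 16:T, 17:T
edges: (7,0,cv); (7,1,cvk); (7,2,cv); (7,3,cv); (9,0,cv); (9,1,cv); (9,2,cv); (14,0,cv); (14,11,cv); (14,13,cv); (15,2,cv); (15,11,cv); (15,12,cv); (16,3,cv); (16,12,cv); (16,13,cv); (17,11,cv); (17,12,cv); (17,13,cv)


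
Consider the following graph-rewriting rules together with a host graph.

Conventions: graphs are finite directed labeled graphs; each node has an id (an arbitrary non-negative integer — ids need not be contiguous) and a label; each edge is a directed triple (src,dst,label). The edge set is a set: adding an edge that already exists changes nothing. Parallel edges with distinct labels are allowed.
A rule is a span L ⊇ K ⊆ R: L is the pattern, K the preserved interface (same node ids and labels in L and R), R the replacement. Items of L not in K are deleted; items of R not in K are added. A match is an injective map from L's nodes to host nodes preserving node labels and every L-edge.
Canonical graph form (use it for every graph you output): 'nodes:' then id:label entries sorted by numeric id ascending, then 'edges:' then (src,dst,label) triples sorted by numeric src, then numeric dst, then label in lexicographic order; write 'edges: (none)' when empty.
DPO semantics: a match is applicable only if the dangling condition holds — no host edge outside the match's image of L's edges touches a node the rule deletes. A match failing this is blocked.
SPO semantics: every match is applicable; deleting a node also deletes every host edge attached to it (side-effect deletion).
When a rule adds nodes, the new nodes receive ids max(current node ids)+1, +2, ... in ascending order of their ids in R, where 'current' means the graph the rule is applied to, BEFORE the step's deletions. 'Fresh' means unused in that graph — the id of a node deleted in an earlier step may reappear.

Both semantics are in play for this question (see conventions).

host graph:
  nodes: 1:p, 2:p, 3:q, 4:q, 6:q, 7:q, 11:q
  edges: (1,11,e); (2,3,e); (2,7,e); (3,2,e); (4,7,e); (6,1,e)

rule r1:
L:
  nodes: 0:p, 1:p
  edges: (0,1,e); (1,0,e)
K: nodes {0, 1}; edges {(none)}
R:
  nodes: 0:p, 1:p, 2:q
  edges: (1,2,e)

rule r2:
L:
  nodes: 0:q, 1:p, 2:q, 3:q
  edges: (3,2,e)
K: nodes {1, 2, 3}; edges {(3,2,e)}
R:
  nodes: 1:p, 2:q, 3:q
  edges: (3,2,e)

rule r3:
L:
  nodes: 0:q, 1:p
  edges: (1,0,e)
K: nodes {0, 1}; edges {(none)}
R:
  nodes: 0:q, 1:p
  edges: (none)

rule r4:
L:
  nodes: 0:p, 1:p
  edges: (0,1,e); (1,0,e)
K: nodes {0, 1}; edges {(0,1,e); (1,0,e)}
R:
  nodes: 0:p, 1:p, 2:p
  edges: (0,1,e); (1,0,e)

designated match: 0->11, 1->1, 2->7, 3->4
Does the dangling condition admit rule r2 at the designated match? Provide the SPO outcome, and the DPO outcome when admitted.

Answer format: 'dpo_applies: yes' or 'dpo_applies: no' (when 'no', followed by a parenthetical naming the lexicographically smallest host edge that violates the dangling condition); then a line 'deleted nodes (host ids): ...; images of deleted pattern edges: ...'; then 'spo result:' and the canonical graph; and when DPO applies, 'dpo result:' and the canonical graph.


dpo_applies: no
(the rule deletes node 11, which keeps host edge (1,11,e) outside the match image — the dangling condition fails, DPO blocks; SPO proceeds and side-deletes such edges)
deleted nodes (host ids): 11; images of deleted pattern edges: (none)
spo result:
nodes: 1:p, 2:p, 3:q, 4:q, 6:q, 7:q
edges: (2,3,e); (2,7,e); (3,2,e); (4,7,e); (6,1,e)


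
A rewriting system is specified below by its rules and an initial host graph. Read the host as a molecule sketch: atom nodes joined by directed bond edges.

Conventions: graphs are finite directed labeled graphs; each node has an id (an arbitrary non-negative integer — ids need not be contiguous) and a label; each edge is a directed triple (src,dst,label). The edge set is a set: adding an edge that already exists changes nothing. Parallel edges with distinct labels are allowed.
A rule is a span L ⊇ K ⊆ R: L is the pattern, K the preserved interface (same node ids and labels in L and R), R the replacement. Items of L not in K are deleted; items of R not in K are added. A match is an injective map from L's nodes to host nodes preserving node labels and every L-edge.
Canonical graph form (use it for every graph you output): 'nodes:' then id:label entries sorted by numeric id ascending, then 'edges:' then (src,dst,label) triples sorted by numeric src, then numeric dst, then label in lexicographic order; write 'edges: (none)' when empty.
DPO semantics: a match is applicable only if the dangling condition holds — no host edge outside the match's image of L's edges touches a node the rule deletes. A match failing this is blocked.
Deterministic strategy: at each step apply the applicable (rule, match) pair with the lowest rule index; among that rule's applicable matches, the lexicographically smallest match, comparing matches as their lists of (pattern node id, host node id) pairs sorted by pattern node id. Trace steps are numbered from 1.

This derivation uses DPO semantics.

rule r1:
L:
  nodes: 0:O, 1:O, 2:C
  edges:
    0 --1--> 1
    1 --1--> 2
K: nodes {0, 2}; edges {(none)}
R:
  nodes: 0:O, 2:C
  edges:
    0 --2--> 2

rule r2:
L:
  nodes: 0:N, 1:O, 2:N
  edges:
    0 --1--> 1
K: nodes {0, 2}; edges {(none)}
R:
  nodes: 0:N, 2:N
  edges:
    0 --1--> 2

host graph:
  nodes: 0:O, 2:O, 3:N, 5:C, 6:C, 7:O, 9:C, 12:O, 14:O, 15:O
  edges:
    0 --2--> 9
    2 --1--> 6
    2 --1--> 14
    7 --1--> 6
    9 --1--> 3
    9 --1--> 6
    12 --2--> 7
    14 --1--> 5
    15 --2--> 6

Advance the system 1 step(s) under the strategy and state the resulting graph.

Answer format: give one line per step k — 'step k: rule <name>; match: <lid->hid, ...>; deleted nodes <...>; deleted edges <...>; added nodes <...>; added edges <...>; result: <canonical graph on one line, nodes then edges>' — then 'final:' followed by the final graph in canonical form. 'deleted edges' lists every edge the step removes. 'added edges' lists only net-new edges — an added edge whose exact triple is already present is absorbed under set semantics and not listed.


step 1: rule r1; match: 0->2, 1->14, 2->5; deleted nodes 14; deleted edges (2,14,1); (14,5,1); added nodes (none); added edges (2,5,2); result: nodes: 0:O, 2:O, 3:N, 5:C, 6:C, 7:O, 9:C, 12:O, 15:O edges: (0,9,2); (2,5,2); (2,6,1); (7,6,1); (9,3,1); (9,6,1); (12,7,2); (15,6,2)
final:
nodes: 0:O, 2:O, 3:N, 5:C, 6:C, 7:O, 9:C, 12:O, 15:O
edges: (0,9,2); (2,5,2); (2,6,1); (7,6,1); (9,3,1); (9,6,1); (12,7,2); (15,6,2)


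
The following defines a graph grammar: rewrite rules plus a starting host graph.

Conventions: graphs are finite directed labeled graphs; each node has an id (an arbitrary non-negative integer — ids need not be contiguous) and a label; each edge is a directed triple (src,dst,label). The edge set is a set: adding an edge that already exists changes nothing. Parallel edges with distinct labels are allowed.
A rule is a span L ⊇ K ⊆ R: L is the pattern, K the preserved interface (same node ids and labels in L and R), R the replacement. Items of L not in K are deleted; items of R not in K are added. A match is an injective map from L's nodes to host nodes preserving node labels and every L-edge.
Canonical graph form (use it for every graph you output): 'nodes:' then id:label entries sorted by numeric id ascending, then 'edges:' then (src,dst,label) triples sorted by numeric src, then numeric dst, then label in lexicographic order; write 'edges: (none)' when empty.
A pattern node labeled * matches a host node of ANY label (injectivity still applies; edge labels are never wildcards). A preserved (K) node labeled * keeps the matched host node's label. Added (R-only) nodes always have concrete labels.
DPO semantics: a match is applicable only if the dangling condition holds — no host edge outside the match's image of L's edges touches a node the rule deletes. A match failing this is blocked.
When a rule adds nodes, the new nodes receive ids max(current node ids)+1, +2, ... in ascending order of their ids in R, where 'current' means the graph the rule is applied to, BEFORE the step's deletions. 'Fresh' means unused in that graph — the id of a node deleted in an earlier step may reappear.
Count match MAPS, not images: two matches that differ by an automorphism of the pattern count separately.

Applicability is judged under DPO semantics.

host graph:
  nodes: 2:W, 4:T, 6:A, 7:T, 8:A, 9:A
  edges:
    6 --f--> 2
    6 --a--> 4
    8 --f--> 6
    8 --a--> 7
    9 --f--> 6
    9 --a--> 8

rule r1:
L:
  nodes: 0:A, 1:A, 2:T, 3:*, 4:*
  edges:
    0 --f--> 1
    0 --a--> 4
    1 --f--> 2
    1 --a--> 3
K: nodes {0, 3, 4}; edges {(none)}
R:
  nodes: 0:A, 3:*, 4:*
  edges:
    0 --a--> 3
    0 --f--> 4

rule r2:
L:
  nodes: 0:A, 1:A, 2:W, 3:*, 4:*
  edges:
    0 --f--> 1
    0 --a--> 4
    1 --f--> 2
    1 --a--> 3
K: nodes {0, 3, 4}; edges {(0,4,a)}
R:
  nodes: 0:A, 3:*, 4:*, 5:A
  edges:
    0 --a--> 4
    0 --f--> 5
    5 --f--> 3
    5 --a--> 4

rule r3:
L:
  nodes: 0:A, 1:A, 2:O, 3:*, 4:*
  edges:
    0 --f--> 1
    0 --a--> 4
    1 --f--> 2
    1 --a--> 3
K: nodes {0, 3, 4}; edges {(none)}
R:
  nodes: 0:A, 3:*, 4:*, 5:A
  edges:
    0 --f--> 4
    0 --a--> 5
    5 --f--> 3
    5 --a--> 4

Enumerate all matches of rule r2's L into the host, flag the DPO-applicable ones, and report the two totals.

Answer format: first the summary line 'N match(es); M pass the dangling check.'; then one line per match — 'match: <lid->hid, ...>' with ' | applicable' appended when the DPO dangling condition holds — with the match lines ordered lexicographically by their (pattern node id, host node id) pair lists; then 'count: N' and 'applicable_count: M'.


2 match(es); 0 pass the dangling check.
match: 0->8, 1->6, 2->2, 3->4, 4->7
match: 0->9, 1->6, 2->2, 3->4, 4->8
count: 2
applicable_count: 0


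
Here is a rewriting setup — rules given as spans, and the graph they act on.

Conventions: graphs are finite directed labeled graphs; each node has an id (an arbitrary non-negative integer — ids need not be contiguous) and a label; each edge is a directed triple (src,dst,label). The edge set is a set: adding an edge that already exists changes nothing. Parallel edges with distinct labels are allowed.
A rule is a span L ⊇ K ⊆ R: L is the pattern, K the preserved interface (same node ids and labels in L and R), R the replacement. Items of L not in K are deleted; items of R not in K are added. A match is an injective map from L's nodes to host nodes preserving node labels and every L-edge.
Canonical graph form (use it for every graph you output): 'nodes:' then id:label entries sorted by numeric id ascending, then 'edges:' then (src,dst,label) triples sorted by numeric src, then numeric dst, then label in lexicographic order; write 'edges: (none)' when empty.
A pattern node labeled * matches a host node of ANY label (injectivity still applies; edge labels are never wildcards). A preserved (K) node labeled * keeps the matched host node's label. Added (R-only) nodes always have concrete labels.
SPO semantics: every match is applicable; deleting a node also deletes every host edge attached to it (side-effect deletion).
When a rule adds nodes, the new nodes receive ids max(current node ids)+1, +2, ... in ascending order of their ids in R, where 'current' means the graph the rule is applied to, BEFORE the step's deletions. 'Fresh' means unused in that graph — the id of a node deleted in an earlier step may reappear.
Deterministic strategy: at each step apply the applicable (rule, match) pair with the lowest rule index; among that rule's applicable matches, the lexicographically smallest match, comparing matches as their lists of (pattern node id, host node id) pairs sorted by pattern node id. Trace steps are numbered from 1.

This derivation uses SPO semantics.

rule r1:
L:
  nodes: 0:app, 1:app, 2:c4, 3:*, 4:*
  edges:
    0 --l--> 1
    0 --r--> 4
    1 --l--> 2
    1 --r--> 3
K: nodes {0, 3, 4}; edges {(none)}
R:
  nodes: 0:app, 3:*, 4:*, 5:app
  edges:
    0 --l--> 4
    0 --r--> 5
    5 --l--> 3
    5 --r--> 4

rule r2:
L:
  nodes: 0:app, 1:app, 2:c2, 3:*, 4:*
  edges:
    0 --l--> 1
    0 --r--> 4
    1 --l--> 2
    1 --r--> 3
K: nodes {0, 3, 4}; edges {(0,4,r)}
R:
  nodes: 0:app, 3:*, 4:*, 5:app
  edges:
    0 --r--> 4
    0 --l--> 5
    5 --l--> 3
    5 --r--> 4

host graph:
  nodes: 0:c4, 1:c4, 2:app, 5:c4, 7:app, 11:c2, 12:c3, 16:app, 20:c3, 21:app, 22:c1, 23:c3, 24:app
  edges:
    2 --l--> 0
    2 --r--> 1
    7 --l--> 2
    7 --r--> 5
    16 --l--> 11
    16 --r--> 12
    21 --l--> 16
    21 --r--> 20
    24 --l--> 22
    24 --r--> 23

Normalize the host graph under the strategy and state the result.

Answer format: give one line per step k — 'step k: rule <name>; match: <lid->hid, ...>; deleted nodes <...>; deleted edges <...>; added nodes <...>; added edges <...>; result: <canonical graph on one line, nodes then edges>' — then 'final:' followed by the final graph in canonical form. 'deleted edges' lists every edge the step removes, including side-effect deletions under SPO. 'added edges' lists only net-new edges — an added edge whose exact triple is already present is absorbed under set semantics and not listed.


step 1: rule r1; match: 0->7, 1->2, 2->0, 3->1, 4->5; deleted nodes 0, 2; deleted edges (2,0,l); (2,1,r); (7,2,l); (7,5,r); added nodes 25; added edges (7,5,l); (7,25,r); (25,1,l); (25,5,r); result: nodes: 1:c4, 5:c4, 7:app, 11:c2, 12:c3, 16:app, 20:c3, 21:app, 22:c1, 23:c3, 24:app, 25:app edges: (7,5,l); (7,25,r); (16,11,l); (16,12,r); (21,16,l); (21,20,r); (24,22,l); (24,23,r); (25,1,l); (25,5,r)
step 2: rule r2; match: 0->21, 1->16, 2->11, 3->12, 4->20; deleted nodes 11, 16; deleted edges (16,11,l); (16,12,r); (21,16,l); added nodes 26; added edges (21,26,l); (26,12,l); (26,20,r); result: nodes: 1:c4, 5:c4, 7:app, 12:c3, 20:c3, 21:app, 22:c1, 23:c3, 24:app, 25:app, 26:app edges: (7,5,l); (7,25,r); (21,20,r); (21,26,l); (24,22,l); (24,23,r); (25,1,l); (25,5,r); (26,12,l); (26,20,r)
final:
nodes: 1:c4, 5:c4, 7:app, 12:c3, 20:c3, 21:app, 22:c1, 23:c3, 24:app, 25:app, 26:app
edges: (7,5,l); (7,25,r); (21,20,r); (21,26,l); (24,22,l); (24,23,r); (25,1,l); (25,5,r); (26,12,l); (26,20,r)
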